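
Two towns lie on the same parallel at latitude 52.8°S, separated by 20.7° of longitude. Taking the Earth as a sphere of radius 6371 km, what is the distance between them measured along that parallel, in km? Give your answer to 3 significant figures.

Arc length along a parallel = R cos φ · Δλ (with Δλ in radians).
= 6371 × cos 52.8° × (20.7° × π/180) = 6371 × 0.6046 × 0.3613 ≈ 1390 km.

1390 km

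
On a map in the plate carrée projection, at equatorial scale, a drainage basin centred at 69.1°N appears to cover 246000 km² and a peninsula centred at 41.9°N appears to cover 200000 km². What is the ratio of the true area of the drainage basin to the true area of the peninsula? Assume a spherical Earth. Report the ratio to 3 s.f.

0.590

On the plate carrée, areal scale = h·k = 1 × sec φ, so true area = apparent × cos φ.
True area of drainage basin: 246000 × cos(69.1°) = 246000 × 0.3567 = 87760 km².
True area of peninsula: 200000 × cos(41.9°) = 200000 × 0.7443 = 148900 km².
Ratio = 87760 / 148900 ≈ 0.590.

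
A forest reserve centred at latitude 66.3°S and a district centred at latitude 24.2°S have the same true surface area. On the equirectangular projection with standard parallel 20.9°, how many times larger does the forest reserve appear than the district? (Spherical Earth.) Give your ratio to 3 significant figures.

2.27

In the equirectangular projection with standard parallel φ₀ = 20.9° (x = Rλ cos φ₀, y = Rφ), meridians are true-scale (h = 1) and the parallel scale is k = cos φ₀ / cos φ.
Areal scale at 66.3°: h·k = 1.000 × 2.324 = 2.324.
Areal scale at 24.2°: h·k = 1.000 × 1.024 = 1.024.
Ratio = 2.324/1.024 ≈ 2.27.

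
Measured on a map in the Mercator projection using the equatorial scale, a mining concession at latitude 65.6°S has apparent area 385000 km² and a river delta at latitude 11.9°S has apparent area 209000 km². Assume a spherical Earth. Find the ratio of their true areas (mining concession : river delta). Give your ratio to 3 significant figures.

0.328

Since Mercator area scale is 1/cos²φ, the true area equals the apparent area multiplied by cos²φ.
True area of mining concession: 385000 × cos²(65.6°) = 385000 × 0.1707 = 65700 km².
True area of river delta: 209000 × cos²(11.9°) = 209000 × 0.9575 = 200100 km².
Ratio = 65700 / 200100 ≈ 0.328.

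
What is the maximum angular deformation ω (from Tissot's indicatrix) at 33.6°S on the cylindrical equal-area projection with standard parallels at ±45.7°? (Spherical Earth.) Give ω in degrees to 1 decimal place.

20.1°

For cylindrical equal-area with standard parallel φ₀, h = cos φ / cos φ₀ and k = cos φ₀ / cos φ, so h·k = 1.
At 33.6°: h = 1.193, k = 0.8385; principal scales a = 1.193, b = 0.8385.
sin(ω/2) = (a − b)/(a + b) = 0.3541/2.031 = 0.1743, so ω = 2 arcsin(0.1743) ≈ 20.1°.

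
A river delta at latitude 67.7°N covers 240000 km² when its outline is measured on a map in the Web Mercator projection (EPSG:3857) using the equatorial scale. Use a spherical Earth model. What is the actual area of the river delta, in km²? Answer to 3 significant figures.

For Mercator, h = k = sec φ (a conformal cylindrical projection has a single point scale, 1/cos φ).
Areal scale = k² = sec²φ = 1/cos²(67.7°) = 1/0.3795² = 6.945.
True area = apparent / (areal scale) = 240000 / 6.945 ≈ 34600 km².

34600 km²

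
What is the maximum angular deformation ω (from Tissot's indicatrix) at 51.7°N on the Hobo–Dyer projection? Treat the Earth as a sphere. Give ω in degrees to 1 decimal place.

28.0°

Hobo–Dyer is a cylindrical equal-area projection with standard parallels at ±37.5°. Cylindrical equal-area (φ₀ = 37.5°): h = cos φ / cos 37.5° along meridians, k = cos 37.5° / cos φ along parallels; h·k = 1.
At 51.7°: h = 0.7812, k = 1.280; principal scales a = 1.280, b = 0.7812.
sin(ω/2) = (a − b)/(a + b) = 0.4988/2.061 = 0.2420, so ω = 2 arcsin(0.2420) ≈ 28.0°.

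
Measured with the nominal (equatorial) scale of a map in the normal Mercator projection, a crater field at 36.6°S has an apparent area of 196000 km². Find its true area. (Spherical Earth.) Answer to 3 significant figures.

126000 km²

Mercator is conformal, so the point scale is isotropic: h = k = sec φ = 1/cos φ.
Areal scale = k² = sec²φ = 1/cos²(36.6°) = 1/0.8028² = 1.552.
True area = apparent / (areal scale) = 196000 / 1.552 ≈ 126000 km².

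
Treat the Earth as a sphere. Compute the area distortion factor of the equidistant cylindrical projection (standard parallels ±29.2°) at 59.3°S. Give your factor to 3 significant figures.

1.71

The equidistant cylindrical projection with φ₀ = 29.2° has h = 1 (meridians true) and k = cos φ₀ / cos φ along parallels.
Areal scale = h·k = 1 × cos φ₀ / cos φ; at 59.3°, h = 1.000, k = 1.710, so h·k = 1.710.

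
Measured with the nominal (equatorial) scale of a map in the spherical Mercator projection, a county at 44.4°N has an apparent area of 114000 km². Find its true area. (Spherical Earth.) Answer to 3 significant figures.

58200 km²

The Mercator projection is conformal; its linear scale factor is the same in every direction and equals sec φ = 1/cos φ.
Areal scale = k² = sec²φ = 1/cos²(44.4°) = 1/0.7145² = 1.959.
True area = apparent / (areal scale) = 114000 / 1.959 ≈ 58200 km².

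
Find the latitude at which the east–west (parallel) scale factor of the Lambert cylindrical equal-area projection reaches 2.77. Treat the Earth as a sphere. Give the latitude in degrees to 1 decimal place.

The Lambert cylindrical equal-area projection is the cylindrical equal-area projection with its standard parallel at the equator (φ₀ = 0). A cylindrical equal-area projection with standard parallel φ₀ has meridian scale h = cos φ / cos φ₀ and parallel scale k = cos φ₀ / cos φ (so areas are preserved, h·k = 1).
k = cos φ₀ / cos φ = 2.77  ⇒  cos φ = cos 0° / 2.77 = 0.3610.
φ = arccos(0.3610) ≈ 68.8°.

68.8°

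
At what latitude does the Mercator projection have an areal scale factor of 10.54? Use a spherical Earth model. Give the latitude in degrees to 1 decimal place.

Mercator areal scale is sec²φ.
sec²φ = 10.54  ⇒  cos²φ = 0.09488  ⇒  cos φ = 0.3080.
φ = arccos(0.3080) ≈ 72.1°.

72.1°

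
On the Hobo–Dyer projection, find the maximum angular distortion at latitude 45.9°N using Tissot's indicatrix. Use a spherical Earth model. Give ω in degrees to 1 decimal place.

15.0°

The Hobo–Dyer projection is cylindrical equal-area with φ₀ = 37.5°. Cylindrical equal-area (φ₀ = 37.5°): h = cos φ / cos 37.5° along meridians, k = cos 37.5° / cos φ along parallels; h·k = 1.
At 45.9°: h = 0.8772, k = 1.140; principal scales a = 1.140, b = 0.8772.
sin(ω/2) = (a − b)/(a + b) = 0.2628/2.017 = 0.1303, so ω = 2 arcsin(0.1303) ≈ 15.0°.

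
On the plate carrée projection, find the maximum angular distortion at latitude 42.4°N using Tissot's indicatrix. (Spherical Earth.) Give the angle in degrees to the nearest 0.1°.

17.3°

Plate carrée maps x = Rλ, y = Rφ. The meridian scale is h = 1 and the parallel scale is k = 1/cos φ = sec φ.
At 42.4°: h = 1.000, k = 1.354; principal scales a = 1.354, b = 1.000.
sin(ω/2) = (a − b)/(a + b) = 0.3542/2.354 = 0.1504, so ω = 2 arcsin(0.1504) ≈ 17.3°.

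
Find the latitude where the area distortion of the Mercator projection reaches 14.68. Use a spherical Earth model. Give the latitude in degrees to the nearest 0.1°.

Mercator areal scale is sec²φ.
sec²φ = 14.68  ⇒  cos²φ = 0.06812  ⇒  cos φ = 0.2610.
φ = arccos(0.2610) ≈ 74.9°.

74.9°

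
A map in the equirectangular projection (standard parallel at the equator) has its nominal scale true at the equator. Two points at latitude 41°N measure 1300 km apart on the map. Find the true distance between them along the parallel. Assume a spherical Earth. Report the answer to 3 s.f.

981 km

Plate carrée maps x = Rλ, y = Rφ. The meridian scale is h = 1 and the parallel scale is k = 1/cos φ = sec φ.
Along the parallel at 41°, map distances are exaggerated by k = sec 41° = 1.325.
True distance = 1300 / 1.325 = 1300 × cos 41° ≈ 981 km.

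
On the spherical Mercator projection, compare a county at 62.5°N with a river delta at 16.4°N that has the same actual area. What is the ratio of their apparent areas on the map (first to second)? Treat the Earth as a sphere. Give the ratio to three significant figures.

Mercator is conformal with k = sec φ, so areal scale = k² = sec²φ.
At 62.5°: sec²(62.5°) = 1/0.4617² = 4.690.
At 16.4°: sec²(16.4°) = 1/0.9593² = 1.087.
Ratio = 4.690/1.087 = cos²(16.4°)/cos²(62.5°) ≈ 4.32.

4.32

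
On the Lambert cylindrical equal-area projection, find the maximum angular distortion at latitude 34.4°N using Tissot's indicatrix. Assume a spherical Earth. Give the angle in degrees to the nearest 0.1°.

The Lambert cylindrical equal-area projection is the cylindrical equal-area projection with its standard parallel at the equator (φ₀ = 0). Cylindrical equal-area (φ₀ = 0°): h = cos φ / cos 0° along meridians, k = cos 0° / cos φ along parallels; h·k = 1.
At 34.4°: h = 0.8251, k = 1.212; principal scales a = 1.212, b = 0.8251.
sin(ω/2) = (a − b)/(a + b) = 0.3868/2.037 = 0.1899, so ω = 2 arcsin(0.1899) ≈ 21.9°.

21.9°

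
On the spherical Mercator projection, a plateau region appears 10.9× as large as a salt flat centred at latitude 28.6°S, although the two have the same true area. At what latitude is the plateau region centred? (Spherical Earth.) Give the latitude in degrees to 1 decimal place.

Mercator areal scale is sec²φ, so apparent-area ratio = sec²φ₁ / sec²φ₂ = cos²φ₂ / cos²φ₁.
cos²φ₂ / cos²φ₁ = 10.9  ⇒  cos φ₁ = cos 28.6° / √10.9 = 0.8780/3.302 = 0.2659.
φ₁ = arccos(0.2659) ≈ 74.6°.

74.6°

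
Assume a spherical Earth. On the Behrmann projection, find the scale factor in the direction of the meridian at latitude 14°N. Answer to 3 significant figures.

1.12

The Behrmann projection is cylindrical equal-area with φ₀ = 30°. For cylindrical equal-area with standard parallel φ₀, h = cos φ / cos φ₀ and k = cos φ₀ / cos φ, so h·k = 1.
h = cos 14° / cos 30° = 0.9703/0.8660 = 1.120.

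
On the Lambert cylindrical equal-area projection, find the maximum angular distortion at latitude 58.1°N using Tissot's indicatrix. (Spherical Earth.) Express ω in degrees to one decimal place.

68.6°

The Lambert cylindrical equal-area projection is the cylindrical equal-area projection with its standard parallel at the equator (φ₀ = 0). For cylindrical equal-area with standard parallel φ₀, h = cos φ / cos φ₀ and k = cos φ₀ / cos φ, so h·k = 1.
At 58.1°: h = 0.5284, k = 1.892; principal scales a = 1.892, b = 0.5284.
sin(ω/2) = (a − b)/(a + b) = 1.364/2.421 = 0.5634, so ω = 2 arcsin(0.5634) ≈ 68.6°.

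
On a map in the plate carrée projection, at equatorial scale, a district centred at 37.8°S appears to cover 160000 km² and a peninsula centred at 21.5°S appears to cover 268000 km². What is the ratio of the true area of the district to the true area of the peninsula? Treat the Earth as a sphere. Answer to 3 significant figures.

On the plate carrée, areal scale = h·k = 1 × sec φ, so true area = apparent × cos φ.
True area of district: 160000 × cos(37.8°) = 160000 × 0.7902 = 126400 km².
True area of peninsula: 268000 × cos(21.5°) = 268000 × 0.9304 = 249400 km².
Ratio = 126400 / 249400 ≈ 0.507.

0.507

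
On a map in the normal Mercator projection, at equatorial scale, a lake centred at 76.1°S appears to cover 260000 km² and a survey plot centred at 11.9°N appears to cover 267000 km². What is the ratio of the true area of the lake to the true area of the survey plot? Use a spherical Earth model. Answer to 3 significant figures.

On Mercator the areal scale is sec²φ, so true area = apparent × cos²φ.
True area of lake: 260000 × cos²(76.1°) = 260000 × 0.05771 = 15000 km².
True area of survey plot: 267000 × cos²(11.9°) = 267000 × 0.9575 = 255600 km².
Ratio = 15000 / 255600 ≈ 0.0587.

0.0587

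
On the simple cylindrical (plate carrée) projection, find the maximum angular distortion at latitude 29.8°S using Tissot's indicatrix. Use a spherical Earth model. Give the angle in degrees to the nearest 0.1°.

8.1°

Plate carrée maps x = Rλ, y = Rφ. The meridian scale is h = 1 and the parallel scale is k = 1/cos φ = sec φ.
At 29.8°: h = 1.000, k = 1.152; principal scales a = 1.152, b = 1.000.
sin(ω/2) = (a − b)/(a + b) = 0.1524/2.152 = 0.07080, so ω = 2 arcsin(0.07080) ≈ 8.1°.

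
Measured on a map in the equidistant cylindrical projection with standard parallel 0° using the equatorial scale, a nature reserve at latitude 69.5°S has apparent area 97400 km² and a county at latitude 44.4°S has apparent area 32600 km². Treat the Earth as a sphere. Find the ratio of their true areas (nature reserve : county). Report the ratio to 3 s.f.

1.46

Plate carrée has h = 1 and k = sec φ, giving areal scale sec φ; true area = (apparent area) · cos φ.
True area of nature reserve: 97400 × cos(69.5°) = 97400 × 0.3502 = 34110 km².
True area of county: 32600 × cos(44.4°) = 32600 × 0.7145 = 23290 km².
Ratio = 34110 / 23290 ≈ 1.46.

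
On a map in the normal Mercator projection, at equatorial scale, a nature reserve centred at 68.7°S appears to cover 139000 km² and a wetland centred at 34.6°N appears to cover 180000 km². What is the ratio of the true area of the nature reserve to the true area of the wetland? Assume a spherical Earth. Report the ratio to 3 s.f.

0.150

On Mercator the areal scale is sec²φ, so true area = apparent × cos²φ.
True area of nature reserve: 139000 × cos²(68.7°) = 139000 × 0.1320 = 18340 km².
True area of wetland: 180000 × cos²(34.6°) = 180000 × 0.6776 = 122000 km².
Ratio = 18340 / 122000 ≈ 0.150.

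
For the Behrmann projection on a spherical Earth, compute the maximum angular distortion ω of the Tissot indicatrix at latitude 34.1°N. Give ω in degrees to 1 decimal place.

The Behrmann projection is cylindrical equal-area with φ₀ = 30°. A cylindrical equal-area projection with standard parallel φ₀ has meridian scale h = cos φ / cos φ₀ and parallel scale k = cos φ₀ / cos φ (so areas are preserved, h·k = 1).
At 34.1°: h = 0.9562, k = 1.046; principal scales a = 1.046, b = 0.9562.
sin(ω/2) = (a − b)/(a + b) = 0.08969/2.002 = 0.04480, so ω = 2 arcsin(0.04480) ≈ 5.1°.

5.1°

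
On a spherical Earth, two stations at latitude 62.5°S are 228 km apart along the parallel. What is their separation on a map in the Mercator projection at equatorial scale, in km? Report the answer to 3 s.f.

The Mercator projection is conformal; its linear scale factor is the same in every direction and equals sec φ = 1/cos φ.
Along the parallel, k = sec 62.5° = 1/0.4617 = 2.166.
Map distance = 228 × 2.166 ≈ 494 km.

494 km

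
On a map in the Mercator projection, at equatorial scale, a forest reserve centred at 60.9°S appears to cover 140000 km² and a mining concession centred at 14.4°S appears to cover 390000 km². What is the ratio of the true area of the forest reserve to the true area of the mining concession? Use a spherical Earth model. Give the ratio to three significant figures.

0.0905

On Mercator the areal scale is sec²φ, so true area = apparent × cos²φ.
True area of forest reserve: 140000 × cos²(60.9°) = 140000 × 0.2365 = 33110 km².
True area of mining concession: 390000 × cos²(14.4°) = 390000 × 0.9382 = 365900 km².
Ratio = 33110 / 365900 ≈ 0.0905.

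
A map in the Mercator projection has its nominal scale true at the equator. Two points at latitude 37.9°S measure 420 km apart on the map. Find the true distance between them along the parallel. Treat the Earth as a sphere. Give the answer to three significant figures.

The Mercator projection is conformal; its linear scale factor is the same in every direction and equals sec φ = 1/cos φ.
Along the parallel at 37.9°, map distances are exaggerated by k = sec 37.9° = 1.267.
True distance = 420 / 1.267 = 420 × cos 37.9° ≈ 331 km.

331 km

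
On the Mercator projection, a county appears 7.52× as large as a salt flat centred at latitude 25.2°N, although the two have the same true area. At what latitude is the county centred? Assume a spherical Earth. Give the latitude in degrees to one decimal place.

Mercator areal scale is sec²φ, so apparent-area ratio = sec²φ₁ / sec²φ₂ = cos²φ₂ / cos²φ₁.
cos²φ₂ / cos²φ₁ = 7.52  ⇒  cos φ₁ = cos 25.2° / √7.52 = 0.9048/2.742 = 0.3300.
φ₁ = arccos(0.3300) ≈ 70.7°.

70.7°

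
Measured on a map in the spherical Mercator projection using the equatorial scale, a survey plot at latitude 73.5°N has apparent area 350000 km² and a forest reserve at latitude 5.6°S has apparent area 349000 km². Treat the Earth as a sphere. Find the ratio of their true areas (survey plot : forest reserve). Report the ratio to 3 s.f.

Since Mercator area scale is 1/cos²φ, the true area equals the apparent area multiplied by cos²φ.
True area of survey plot: 350000 × cos²(73.5°) = 350000 × 0.08066 = 28230 km².
True area of forest reserve: 349000 × cos²(5.6°) = 349000 × 0.9905 = 345700 km².
Ratio = 28230 / 345700 ≈ 0.0817.

0.0817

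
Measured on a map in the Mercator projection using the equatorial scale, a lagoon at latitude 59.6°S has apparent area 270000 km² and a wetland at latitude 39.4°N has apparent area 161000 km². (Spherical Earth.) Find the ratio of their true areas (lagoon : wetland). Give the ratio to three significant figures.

Since Mercator area scale is 1/cos²φ, the true area equals the apparent area multiplied by cos²φ.
True area of lagoon: 270000 × cos²(59.6°) = 270000 × 0.2561 = 69140 km².
True area of wetland: 161000 × cos²(39.4°) = 161000 × 0.5971 = 96140 km².
Ratio = 69140 / 96140 ≈ 0.719.

0.719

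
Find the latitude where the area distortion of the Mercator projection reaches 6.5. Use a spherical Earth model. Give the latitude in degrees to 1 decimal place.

Mercator areal scale is sec²φ.
sec²φ = 6.5  ⇒  cos²φ = 0.1538  ⇒  cos φ = 0.3922.
φ = arccos(0.3922) ≈ 66.9°.

66.9°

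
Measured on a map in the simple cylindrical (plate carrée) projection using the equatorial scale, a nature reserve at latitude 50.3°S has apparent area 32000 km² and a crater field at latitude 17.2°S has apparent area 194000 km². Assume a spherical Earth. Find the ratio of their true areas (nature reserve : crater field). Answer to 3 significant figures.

0.110

Plate carrée has h = 1 and k = sec φ, giving areal scale sec φ; true area = (apparent area) · cos φ.
True area of nature reserve: 32000 × cos(50.3°) = 32000 × 0.6388 = 20440 km².
True area of crater field: 194000 × cos(17.2°) = 194000 × 0.9553 = 185300 km².
Ratio = 20440 / 185300 ≈ 0.110.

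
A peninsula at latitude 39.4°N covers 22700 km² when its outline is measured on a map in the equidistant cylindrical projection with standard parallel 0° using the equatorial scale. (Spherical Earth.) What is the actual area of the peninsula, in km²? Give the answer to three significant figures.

17500 km²

In the plate carrée (x = Rλ, y = Rφ), meridians are true-scale (h = 1) and parallels are stretched by k = sec φ.
Areal scale = h·k = 1 × sec φ; at 39.4°, h = 1.000, k = 1.294, so h·k = 1.294.
True area = apparent / (areal scale) = 22700 / 1.294 ≈ 17500 km².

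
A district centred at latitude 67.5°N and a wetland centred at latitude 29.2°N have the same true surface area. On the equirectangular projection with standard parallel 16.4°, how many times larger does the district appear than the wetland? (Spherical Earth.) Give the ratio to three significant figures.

The equidistant cylindrical projection with φ₀ = 16.4° has h = 1 (meridians true) and k = cos φ₀ / cos φ along parallels.
Areal scale at 67.5°: h·k = 1.000 × 2.507 = 2.507.
Areal scale at 29.2°: h·k = 1.000 × 1.099 = 1.099.
Ratio = 2.507/1.099 ≈ 2.28.

2.28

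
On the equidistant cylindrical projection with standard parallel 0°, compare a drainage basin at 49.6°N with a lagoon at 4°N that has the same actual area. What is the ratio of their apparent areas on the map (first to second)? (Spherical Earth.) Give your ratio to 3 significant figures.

1.54

In the plate carrée (x = Rλ, y = Rφ), meridians are true-scale (h = 1) and parallels are stretched by k = sec φ.
Areal scale at 49.6°: h·k = 1.000 × 1.543 = 1.543.
Areal scale at 4°: h·k = 1.000 × 1.002 = 1.002.
Ratio = 1.543/1.002 ≈ 1.54.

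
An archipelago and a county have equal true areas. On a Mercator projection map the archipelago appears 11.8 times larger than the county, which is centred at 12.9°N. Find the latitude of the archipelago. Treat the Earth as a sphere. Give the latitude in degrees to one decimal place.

73.5°

For equal true areas on Mercator, apparent areas scale as sec²φ, so the ratio is cos²φ₂ / cos²φ₁.
cos²φ₂ / cos²φ₁ = 11.8  ⇒  cos φ₁ = cos 12.9° / √11.8 = 0.9748/3.435 = 0.2838.
φ₁ = arccos(0.2838) ≈ 73.5°.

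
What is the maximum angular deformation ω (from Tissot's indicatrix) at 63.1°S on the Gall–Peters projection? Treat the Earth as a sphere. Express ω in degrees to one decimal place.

49.5°

The Gall–Peters projection is cylindrical equal-area with φ₀ = 45°. Cylindrical equal-area (φ₀ = 45°): h = cos φ / cos 45° along meridians, k = cos 45° / cos φ along parallels; h·k = 1.
At 63.1°: h = 0.6398, k = 1.563; principal scales a = 1.563, b = 0.6398.
sin(ω/2) = (a − b)/(a + b) = 0.9231/2.203 = 0.4190, so ω = 2 arcsin(0.4190) ≈ 49.5°.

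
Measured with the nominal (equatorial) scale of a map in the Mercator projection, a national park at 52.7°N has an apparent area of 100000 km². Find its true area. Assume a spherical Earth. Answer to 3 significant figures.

36700 km²

Mercator is conformal, so the point scale is isotropic: h = k = sec φ = 1/cos φ.
Areal scale = k² = sec²φ = 1/cos²(52.7°) = 1/0.6060² = 2.723.
True area = apparent / (areal scale) = 100000 / 2.723 ≈ 36700 km².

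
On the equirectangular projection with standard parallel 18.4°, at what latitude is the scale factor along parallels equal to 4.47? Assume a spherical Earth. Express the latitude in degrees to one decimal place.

77.7°

With standard parallel φ₀ = 18.4°, the equirectangular projection gives x = Rλ cos φ₀, y = Rφ, so h = 1 and k = cos 18.4° / cos φ.
k = cos φ₀ / cos φ = 4.47  ⇒  cos φ = cos 18.4° / 4.47 = 0.2123.
φ = arccos(0.2123) ≈ 77.7°.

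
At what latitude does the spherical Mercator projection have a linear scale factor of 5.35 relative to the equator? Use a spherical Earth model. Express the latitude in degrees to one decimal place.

79.2°

Mercator scale is k = sec φ = 1/cos φ.
1/cos φ = 5.35  ⇒  cos φ = 0.1869  ⇒  φ = arccos(0.1869) ≈ 79.2°.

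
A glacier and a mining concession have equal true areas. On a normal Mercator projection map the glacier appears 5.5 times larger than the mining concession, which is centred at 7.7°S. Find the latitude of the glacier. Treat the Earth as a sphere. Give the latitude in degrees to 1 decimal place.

65.0°

Mercator areal scale is sec²φ, so apparent-area ratio = sec²φ₁ / sec²φ₂ = cos²φ₂ / cos²φ₁.
cos²φ₂ / cos²φ₁ = 5.5  ⇒  cos φ₁ = cos 7.7° / √5.5 = 0.9910/2.345 = 0.4226.
φ₁ = arccos(0.4226) ≈ 65.0°.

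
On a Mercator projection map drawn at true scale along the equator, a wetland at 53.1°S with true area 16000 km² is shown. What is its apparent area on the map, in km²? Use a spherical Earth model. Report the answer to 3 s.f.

44400 km²

For Mercator, h = k = sec φ (a conformal cylindrical projection has a single point scale, 1/cos φ).
Areal scale = k² = sec²φ = 1/cos²(53.1°) = 1/0.6004² = 2.774.
Apparent area = 16000 × 2.774 ≈ 44400 km².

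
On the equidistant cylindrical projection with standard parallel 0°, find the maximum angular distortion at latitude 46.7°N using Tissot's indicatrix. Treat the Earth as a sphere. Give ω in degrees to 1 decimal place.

21.5°

For the equirectangular projection with φ₀ = 0 (plate carrée), h = 1 along meridians and k = sec φ along parallels.
At 46.7°: h = 1.000, k = 1.458; principal scales a = 1.458, b = 1.000.
sin(ω/2) = (a − b)/(a + b) = 0.4581/2.458 = 0.1864, so ω = 2 arcsin(0.1864) ≈ 21.5°.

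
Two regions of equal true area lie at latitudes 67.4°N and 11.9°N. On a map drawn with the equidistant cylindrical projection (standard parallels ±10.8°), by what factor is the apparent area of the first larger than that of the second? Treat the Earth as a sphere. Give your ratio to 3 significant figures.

With standard parallel φ₀ = 10.8°, the equirectangular projection gives x = Rλ cos φ₀, y = Rφ, so h = 1 and k = cos 10.8° / cos φ.
Areal scale at 67.4°: h·k = 1.000 × 2.556 = 2.556.
Areal scale at 11.9°: h·k = 1.000 × 1.004 = 1.004.
Ratio = 2.556/1.004 ≈ 2.55.

2.55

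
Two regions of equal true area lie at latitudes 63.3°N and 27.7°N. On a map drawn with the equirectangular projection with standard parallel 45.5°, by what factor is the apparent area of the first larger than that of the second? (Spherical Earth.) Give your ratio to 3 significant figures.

1.97

In the equirectangular projection with standard parallel φ₀ = 45.5° (x = Rλ cos φ₀, y = Rφ), meridians are true-scale (h = 1) and the parallel scale is k = cos φ₀ / cos φ.
Areal scale at 63.3°: h·k = 1.000 × 1.560 = 1.560.
Areal scale at 27.7°: h·k = 1.000 × 0.7916 = 0.7916.
Ratio = 1.560/0.7916 ≈ 1.97.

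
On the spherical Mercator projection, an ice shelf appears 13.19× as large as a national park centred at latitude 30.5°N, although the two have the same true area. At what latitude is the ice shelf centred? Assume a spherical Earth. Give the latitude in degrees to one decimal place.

76.3°

On Mercator, (apparent₁)/(apparent₂) = sec²φ₁ / sec²φ₂ when true areas are equal.
cos²φ₂ / cos²φ₁ = 13.19  ⇒  cos φ₁ = cos 30.5° / √13.19 = 0.8616/3.632 = 0.2372.
φ₁ = arccos(0.2372) ≈ 76.3°.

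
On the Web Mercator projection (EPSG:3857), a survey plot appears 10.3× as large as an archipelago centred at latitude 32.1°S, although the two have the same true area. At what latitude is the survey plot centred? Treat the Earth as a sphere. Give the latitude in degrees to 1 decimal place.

74.7°

For equal true areas on Mercator, apparent areas scale as sec²φ, so the ratio is cos²φ₂ / cos²φ₁.
cos²φ₂ / cos²φ₁ = 10.3  ⇒  cos φ₁ = cos 32.1° / √10.3 = 0.8471/3.209 = 0.2640.
φ₁ = arccos(0.2640) ≈ 74.7°.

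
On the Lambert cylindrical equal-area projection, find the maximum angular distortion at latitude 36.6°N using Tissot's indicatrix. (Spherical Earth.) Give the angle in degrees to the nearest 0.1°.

The Lambert cylindrical equal-area projection is the cylindrical equal-area projection with its standard parallel at the equator (φ₀ = 0). Cylindrical equal-area (φ₀ = 0°): h = cos φ / cos 0° along meridians, k = cos 0° / cos φ along parallels; h·k = 1.
At 36.6°: h = 0.8028, k = 1.246; principal scales a = 1.246, b = 0.8028.
sin(ω/2) = (a − b)/(a + b) = 0.4428/2.048 = 0.2162, so ω = 2 arcsin(0.2162) ≈ 25.0°.

25.0°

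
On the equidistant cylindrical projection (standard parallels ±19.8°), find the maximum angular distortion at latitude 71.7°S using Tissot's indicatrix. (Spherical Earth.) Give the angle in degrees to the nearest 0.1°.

59.9°

With standard parallel φ₀ = 19.8°, the equirectangular projection gives x = Rλ cos φ₀, y = Rφ, so h = 1 and k = cos 19.8° / cos φ.
At 71.7°: h = 1.000, k = 2.997; principal scales a = 2.997, b = 1.000.
sin(ω/2) = (a − b)/(a + b) = 1.997/3.997 = 0.4996, so ω = 2 arcsin(0.4996) ≈ 59.9°.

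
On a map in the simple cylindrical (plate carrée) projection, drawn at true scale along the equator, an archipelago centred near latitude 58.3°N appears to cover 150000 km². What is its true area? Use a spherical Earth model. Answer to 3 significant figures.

78800 km²

For the equirectangular projection with φ₀ = 0 (plate carrée), h = 1 along meridians and k = sec φ along parallels.
Areal scale = h·k = 1 × sec φ; at 58.3°, h = 1.000, k = 1.903, so h·k = 1.903.
True area = apparent / (areal scale) = 150000 / 1.903 ≈ 78800 km².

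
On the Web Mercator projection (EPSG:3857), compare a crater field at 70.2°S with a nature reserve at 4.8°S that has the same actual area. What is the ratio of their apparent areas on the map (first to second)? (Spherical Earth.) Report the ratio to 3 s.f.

8.65

On Mercator, area is exaggerated by sec²φ = 1/cos²φ.
At 70.2°: sec²(70.2°) = 1/0.3387² = 8.715.
At 4.8°: sec²(4.8°) = 1/0.9965² = 1.007.
Ratio = 8.715/1.007 = cos²(4.8°)/cos²(70.2°) ≈ 8.65.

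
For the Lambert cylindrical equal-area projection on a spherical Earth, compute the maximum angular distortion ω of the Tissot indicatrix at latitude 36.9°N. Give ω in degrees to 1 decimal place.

The Lambert cylindrical equal-area projection is the cylindrical equal-area projection with its standard parallel at the equator (φ₀ = 0). A cylindrical equal-area projection with standard parallel φ₀ has meridian scale h = cos φ / cos φ₀ and parallel scale k = cos φ₀ / cos φ (so areas are preserved, h·k = 1).
At 36.9°: h = 0.7997, k = 1.250; principal scales a = 1.250, b = 0.7997.
sin(ω/2) = (a − b)/(a + b) = 0.4508/2.050 = 0.2199, so ω = 2 arcsin(0.2199) ≈ 25.4°.

25.4°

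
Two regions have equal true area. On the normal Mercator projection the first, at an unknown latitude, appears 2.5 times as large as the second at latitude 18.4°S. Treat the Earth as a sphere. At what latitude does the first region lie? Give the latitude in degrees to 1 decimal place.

Mercator areal scale is sec²φ, so apparent-area ratio = sec²φ₁ / sec²φ₂ = cos²φ₂ / cos²φ₁.
cos²φ₂ / cos²φ₁ = 2.5  ⇒  cos φ₁ = cos 18.4° / √2.5 = 0.9489/1.581 = 0.6001.
φ₁ = arccos(0.6001) ≈ 53.1°.

53.1°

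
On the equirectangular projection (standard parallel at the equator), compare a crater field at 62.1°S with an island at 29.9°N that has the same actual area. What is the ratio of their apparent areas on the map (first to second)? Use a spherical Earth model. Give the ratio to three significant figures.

For the equirectangular projection with φ₀ = 0 (plate carrée), h = 1 along meridians and k = sec φ along parallels.
Areal scale at 62.1°: h·k = 1.000 × 2.137 = 2.137.
Areal scale at 29.9°: h·k = 1.000 × 1.154 = 1.154.
Ratio = 2.137/1.154 ≈ 1.85.

1.85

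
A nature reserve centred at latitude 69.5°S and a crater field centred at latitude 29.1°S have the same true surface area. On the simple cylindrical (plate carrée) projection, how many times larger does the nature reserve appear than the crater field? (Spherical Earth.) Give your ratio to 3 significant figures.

2.50

For the equirectangular projection with φ₀ = 0 (plate carrée), h = 1 along meridians and k = sec φ along parallels.
Areal scale at 69.5°: h·k = 1.000 × 2.855 = 2.855.
Areal scale at 29.1°: h·k = 1.000 × 1.144 = 1.144.
Ratio = 2.855/1.144 ≈ 2.50.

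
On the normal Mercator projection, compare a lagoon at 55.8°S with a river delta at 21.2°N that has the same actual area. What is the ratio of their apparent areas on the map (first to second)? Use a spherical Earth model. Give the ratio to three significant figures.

2.75

Mercator is conformal with k = sec φ, so areal scale = k² = sec²φ.
At 55.8°: sec²(55.8°) = 1/0.5621² = 3.165.
At 21.2°: sec²(21.2°) = 1/0.9323² = 1.150.
Ratio = 3.165/1.150 = cos²(21.2°)/cos²(55.8°) ≈ 2.75.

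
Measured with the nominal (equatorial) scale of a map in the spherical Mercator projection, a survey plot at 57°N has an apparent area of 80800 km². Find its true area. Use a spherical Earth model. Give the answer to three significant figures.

24000 km²

Mercator is conformal, so the point scale is isotropic: h = k = sec φ = 1/cos φ.
Areal scale = k² = sec²φ = 1/cos²(57°) = 1/0.5446² = 3.371.
True area = apparent / (areal scale) = 80800 / 3.371 ≈ 24000 km².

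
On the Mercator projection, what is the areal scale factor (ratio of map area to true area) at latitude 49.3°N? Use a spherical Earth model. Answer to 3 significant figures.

2.35

The Mercator projection is conformal; its linear scale factor is the same in every direction and equals sec φ = 1/cos φ.
Areal scale = k² = sec²φ = 1/cos²(49.3°) = 1/0.6521² = 2.352.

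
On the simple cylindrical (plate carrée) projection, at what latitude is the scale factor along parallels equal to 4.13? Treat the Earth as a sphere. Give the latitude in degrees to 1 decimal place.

Plate carrée: h = 1, k = sec φ along parallels.
sec φ = 4.13  ⇒  cos φ = 0.2421  ⇒  φ ≈ 76.0°.

76.0°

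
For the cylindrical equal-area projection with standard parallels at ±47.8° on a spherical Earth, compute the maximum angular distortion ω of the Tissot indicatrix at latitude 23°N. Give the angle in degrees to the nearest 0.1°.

35.5°

Cylindrical equal-area (φ₀ = 47.8°): h = cos φ / cos 47.8° along meridians, k = cos 47.8° / cos φ along parallels; h·k = 1.
At 23°: h = 1.370, k = 0.7297; principal scales a = 1.370, b = 0.7297.
sin(ω/2) = (a − b)/(a + b) = 0.6406/2.100 = 0.3051, so ω = 2 arcsin(0.3051) ≈ 35.5°.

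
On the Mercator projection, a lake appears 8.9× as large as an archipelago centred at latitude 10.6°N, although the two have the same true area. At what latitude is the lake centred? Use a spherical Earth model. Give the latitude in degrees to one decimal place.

70.8°

Mercator areal scale is sec²φ, so apparent-area ratio = sec²φ₁ / sec²φ₂ = cos²φ₂ / cos²φ₁.
cos²φ₂ / cos²φ₁ = 8.9  ⇒  cos φ₁ = cos 10.6° / √8.9 = 0.9829/2.983 = 0.3295.
φ₁ = arccos(0.3295) ≈ 70.8°.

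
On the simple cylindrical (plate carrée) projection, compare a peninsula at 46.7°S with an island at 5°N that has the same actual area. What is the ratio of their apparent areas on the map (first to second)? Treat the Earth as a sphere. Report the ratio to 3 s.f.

For the equirectangular projection with φ₀ = 0 (plate carrée), h = 1 along meridians and k = sec φ along parallels.
Areal scale at 46.7°: h·k = 1.000 × 1.458 = 1.458.
Areal scale at 5°: h·k = 1.000 × 1.004 = 1.004.
Ratio = 1.458/1.004 ≈ 1.45.

1.45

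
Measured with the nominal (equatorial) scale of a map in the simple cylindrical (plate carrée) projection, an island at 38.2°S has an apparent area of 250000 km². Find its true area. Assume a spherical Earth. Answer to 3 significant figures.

Plate carrée maps x = Rλ, y = Rφ. The meridian scale is h = 1 and the parallel scale is k = 1/cos φ = sec φ.
Areal scale = h·k = 1 × sec φ; at 38.2°, h = 1.000, k = 1.272, so h·k = 1.272.
True area = apparent / (areal scale) = 250000 / 1.272 ≈ 196000 km².

196000 km²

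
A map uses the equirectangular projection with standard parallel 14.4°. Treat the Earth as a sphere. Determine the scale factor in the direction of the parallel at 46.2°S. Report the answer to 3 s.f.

With standard parallel φ₀ = 14.4°, the equirectangular projection gives x = Rλ cos φ₀, y = Rφ, so h = 1 and k = cos 14.4° / cos φ.
k = cos 14.4° / cos 46.2° = 0.9686/0.6921 = 1.399.

1.40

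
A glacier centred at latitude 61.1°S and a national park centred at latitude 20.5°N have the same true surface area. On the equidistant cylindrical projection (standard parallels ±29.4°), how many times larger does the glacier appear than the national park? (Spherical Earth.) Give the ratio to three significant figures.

1.94

In the equirectangular projection with standard parallel φ₀ = 29.4° (x = Rλ cos φ₀, y = Rφ), meridians are true-scale (h = 1) and the parallel scale is k = cos φ₀ / cos φ.
Areal scale at 61.1°: h·k = 1.000 × 1.803 = 1.803.
Areal scale at 20.5°: h·k = 1.000 × 0.9301 = 0.9301.
Ratio = 1.803/0.9301 ≈ 1.94.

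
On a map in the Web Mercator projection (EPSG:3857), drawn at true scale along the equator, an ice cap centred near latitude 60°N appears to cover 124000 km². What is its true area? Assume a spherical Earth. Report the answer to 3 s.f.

The Mercator projection is conformal; its linear scale factor is the same in every direction and equals sec φ = 1/cos φ.
Areal scale = k² = sec²φ = 1/cos²(60°) = 1/0.5000² = 4.000.
True area = apparent / (areal scale) = 124000 / 4.000 ≈ 31000 km².

31000 km²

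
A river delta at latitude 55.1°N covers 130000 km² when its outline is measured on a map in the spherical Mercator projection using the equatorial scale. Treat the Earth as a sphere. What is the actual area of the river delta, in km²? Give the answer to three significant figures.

The Mercator projection is conformal; its linear scale factor is the same in every direction and equals sec φ = 1/cos φ.
Areal scale = k² = sec²φ = 1/cos²(55.1°) = 1/0.5721² = 3.055.
True area = apparent / (areal scale) = 130000 / 3.055 ≈ 42600 km².

42600 km²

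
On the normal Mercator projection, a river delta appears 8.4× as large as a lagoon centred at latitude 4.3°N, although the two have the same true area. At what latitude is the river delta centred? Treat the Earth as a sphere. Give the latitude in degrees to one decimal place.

69.9°

On Mercator, (apparent₁)/(apparent₂) = sec²φ₁ / sec²φ₂ when true areas are equal.
cos²φ₂ / cos²φ₁ = 8.4  ⇒  cos φ₁ = cos 4.3° / √8.4 = 0.9972/2.898 = 0.3441.
φ₁ = arccos(0.3441) ≈ 69.9°.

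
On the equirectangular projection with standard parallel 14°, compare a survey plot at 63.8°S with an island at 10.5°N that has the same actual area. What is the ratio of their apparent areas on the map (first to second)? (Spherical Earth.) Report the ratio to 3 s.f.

2.23

The equidistant cylindrical projection with φ₀ = 14° has h = 1 (meridians true) and k = cos φ₀ / cos φ along parallels.
Areal scale at 63.8°: h·k = 1.000 × 2.198 = 2.198.
Areal scale at 10.5°: h·k = 1.000 × 0.9868 = 0.9868.
Ratio = 2.198/0.9868 ≈ 2.23.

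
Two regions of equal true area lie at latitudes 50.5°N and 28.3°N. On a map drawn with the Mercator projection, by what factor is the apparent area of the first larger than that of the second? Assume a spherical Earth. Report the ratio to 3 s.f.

1.92

Mercator areal scale is sec²φ.
At 50.5°: sec²(50.5°) = 1/0.6361² = 2.472.
At 28.3°: sec²(28.3°) = 1/0.8805² = 1.290.
Ratio = 2.472/1.290 = cos²(28.3°)/cos²(50.5°) ≈ 1.92.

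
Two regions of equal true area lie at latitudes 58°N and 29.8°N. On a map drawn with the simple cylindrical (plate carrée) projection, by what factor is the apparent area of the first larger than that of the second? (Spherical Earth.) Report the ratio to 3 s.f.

For the equirectangular projection with φ₀ = 0 (plate carrée), h = 1 along meridians and k = sec φ along parallels.
Areal scale at 58°: h·k = 1.000 × 1.887 = 1.887.
Areal scale at 29.8°: h·k = 1.000 × 1.152 = 1.152.
Ratio = 1.887/1.152 ≈ 1.64.

1.64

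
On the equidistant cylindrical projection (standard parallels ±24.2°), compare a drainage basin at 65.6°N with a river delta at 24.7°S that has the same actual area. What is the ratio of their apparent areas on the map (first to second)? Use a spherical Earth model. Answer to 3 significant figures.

With standard parallel φ₀ = 24.2°, the equirectangular projection gives x = Rλ cos φ₀, y = Rφ, so h = 1 and k = cos 24.2° / cos φ.
Areal scale at 65.6°: h·k = 1.000 × 2.208 = 2.208.
Areal scale at 24.7°: h·k = 1.000 × 1.004 = 1.004.
Ratio = 2.208/1.004 ≈ 2.20.

2.20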